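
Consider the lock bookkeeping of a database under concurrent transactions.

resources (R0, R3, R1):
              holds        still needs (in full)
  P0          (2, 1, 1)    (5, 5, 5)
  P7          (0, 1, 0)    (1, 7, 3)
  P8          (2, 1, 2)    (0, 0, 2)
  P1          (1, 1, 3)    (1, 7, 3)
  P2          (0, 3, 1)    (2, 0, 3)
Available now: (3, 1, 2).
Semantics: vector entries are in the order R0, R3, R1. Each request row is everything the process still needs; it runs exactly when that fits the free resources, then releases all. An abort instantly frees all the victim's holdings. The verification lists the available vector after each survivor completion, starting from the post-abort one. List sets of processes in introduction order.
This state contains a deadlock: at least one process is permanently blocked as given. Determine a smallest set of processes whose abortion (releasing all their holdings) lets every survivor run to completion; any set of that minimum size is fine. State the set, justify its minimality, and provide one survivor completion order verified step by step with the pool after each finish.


Minimum abort set: P1.
Key observation: P7 had no path to completion before; after the abort of P1 ((1, 1, 3) returned), step 4 is where it fits.
No smaller set exists: with zero aborts the deadlock remains.
The survivors complete as P2, P8, P0, P7. Check, step by step (starting from the post-abort pool):
  pool = (4, 2, 5)
  P2: need (2, 0, 3) fits (4, 2, 5); releases (0, 3, 1), pool now (4, 5, 6)
  P8: need (0, 0, 2) fits (4, 5, 6); releases (2, 1, 2), pool now (6, 6, 8)
  P0: need (5, 5, 5) fits (6, 6, 8); releases (2, 1, 1), pool now (8, 7, 9)
  P7: need (1, 7, 3) fits (8, 7, 9); releases (0, 1, 0), pool now (8, 8, 9)


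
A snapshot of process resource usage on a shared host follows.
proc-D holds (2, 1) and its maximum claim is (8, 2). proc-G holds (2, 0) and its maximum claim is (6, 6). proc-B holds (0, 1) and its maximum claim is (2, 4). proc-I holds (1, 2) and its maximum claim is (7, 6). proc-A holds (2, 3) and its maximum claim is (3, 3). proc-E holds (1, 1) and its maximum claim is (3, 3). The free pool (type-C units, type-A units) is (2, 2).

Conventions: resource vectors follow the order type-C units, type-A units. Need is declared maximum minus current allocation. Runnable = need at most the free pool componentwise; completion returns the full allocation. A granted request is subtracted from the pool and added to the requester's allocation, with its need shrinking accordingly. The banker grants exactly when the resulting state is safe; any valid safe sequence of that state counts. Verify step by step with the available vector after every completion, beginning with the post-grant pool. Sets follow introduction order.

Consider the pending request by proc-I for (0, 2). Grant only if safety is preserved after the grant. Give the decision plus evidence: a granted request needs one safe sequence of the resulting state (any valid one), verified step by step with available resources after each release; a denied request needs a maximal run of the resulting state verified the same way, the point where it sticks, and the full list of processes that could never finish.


DENY: after the grant no complete ordering would exist.
Key observation: after proc-A, proc-E, proc-B the pool peaks at (5, 5), and each blocked process is short somewhere: proc-D on type-C units; proc-G on type-A units; proc-I on type-C units.
After a pretend grant, a maximal execution: proc-A, proc-E, proc-B — then nothing else fits. Walking it through:
  pool = (2, 0)
  proc-A: need (1, 0) fits (2, 0); releases (2, 3), pool now (4, 3)
  proc-E: need (2, 2) fits (4, 3); releases (1, 1), pool now (5, 4)
  proc-B: need (2, 3) fits (5, 4); releases (0, 1), pool now (5, 5)
  proc-D still needs (6, 1) but only (5, 5) is free — short on type-C units
  proc-G still needs (4, 6) but only (5, 5) is free — short on type-A units
  proc-I still needs (6, 2) but only (5, 5) is free — short on type-C units
Had the request been granted, proc-D, proc-G and proc-I could never finish.


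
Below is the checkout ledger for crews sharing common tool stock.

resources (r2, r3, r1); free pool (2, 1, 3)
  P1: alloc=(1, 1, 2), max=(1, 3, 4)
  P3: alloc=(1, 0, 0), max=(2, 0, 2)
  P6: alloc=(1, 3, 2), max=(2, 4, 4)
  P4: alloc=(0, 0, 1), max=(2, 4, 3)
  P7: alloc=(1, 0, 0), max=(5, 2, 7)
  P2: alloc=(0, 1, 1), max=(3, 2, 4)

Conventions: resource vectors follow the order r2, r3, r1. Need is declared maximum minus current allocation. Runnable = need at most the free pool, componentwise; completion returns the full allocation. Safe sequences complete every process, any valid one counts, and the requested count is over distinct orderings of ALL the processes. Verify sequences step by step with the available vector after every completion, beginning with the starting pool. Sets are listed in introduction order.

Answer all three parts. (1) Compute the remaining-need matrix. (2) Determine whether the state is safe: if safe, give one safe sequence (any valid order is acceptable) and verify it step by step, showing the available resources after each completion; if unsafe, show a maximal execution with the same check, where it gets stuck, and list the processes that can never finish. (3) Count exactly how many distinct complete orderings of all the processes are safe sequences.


(1) Outstanding need per process (order r2, r3, r1):
  P1: (0, 2, 2)
  P3: (1, 0, 2)
  P6: (1, 1, 2)
  P4: (2, 4, 2)
  P7: (4, 2, 7)
  P2: (3, 1, 3)
(2) The state is SAFE; one workable sequence: P6, P4, P3, P2, P7, P1.
Key observation: the order's first zero-slack moment is P6 ((1, 1, 2) needed, (2, 1, 3) free — a requested resource with nothing to spare).
Verifying each step:
  pool = (2, 1, 3)
  P6 needs (1, 1, 2) <= (2, 1, 3) -> finishes; pool += (1, 3, 2) = (3, 4, 5)
  P4 needs (2, 4, 2) <= (3, 4, 5) -> finishes; pool += (0, 0, 1) = (3, 4, 6)
  P3 needs (1, 0, 2) <= (3, 4, 6) -> finishes; pool += (1, 0, 0) = (4, 4, 6)
  P2 needs (3, 1, 3) <= (4, 4, 6) -> finishes; pool += (0, 1, 1) = (4, 5, 7)
  P7 needs (4, 2, 7) <= (4, 5, 7) -> finishes; pool += (1, 0, 0) = (5, 5, 7)
  P1 needs (0, 2, 2) <= (5, 5, 7) -> finishes; pool += (1, 1, 2) = (6, 6, 9)
(3) The exact count: 86 of the possible complete orderings are safe sequences.


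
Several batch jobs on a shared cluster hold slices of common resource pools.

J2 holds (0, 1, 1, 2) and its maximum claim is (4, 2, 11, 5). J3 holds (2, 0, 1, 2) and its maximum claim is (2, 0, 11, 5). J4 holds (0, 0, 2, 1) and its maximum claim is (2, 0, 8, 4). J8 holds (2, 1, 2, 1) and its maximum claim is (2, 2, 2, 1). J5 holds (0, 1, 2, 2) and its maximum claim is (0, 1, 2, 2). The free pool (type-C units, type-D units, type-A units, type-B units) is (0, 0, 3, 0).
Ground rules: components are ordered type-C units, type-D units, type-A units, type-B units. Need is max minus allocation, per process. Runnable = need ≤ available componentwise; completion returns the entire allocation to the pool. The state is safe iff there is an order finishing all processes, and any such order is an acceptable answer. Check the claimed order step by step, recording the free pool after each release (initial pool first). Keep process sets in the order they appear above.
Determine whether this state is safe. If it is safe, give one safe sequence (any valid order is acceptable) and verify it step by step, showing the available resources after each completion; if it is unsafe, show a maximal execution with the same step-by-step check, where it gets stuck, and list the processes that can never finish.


UNSAFE — no complete ordering exists.
Key observation: even finishing J5, J8, J4 leaves just (2, 2, 9, 4) free — too little type-A units for any of the remaining processes.
The run J5, J8, J4 cannot be extended any further. Check, step by step:
  pool = (0, 0, 3, 0)
  J5 needs (0, 0, 0, 0) <= (0, 0, 3, 0) -> finishes; pool += (0, 1, 2, 2) = (0, 1, 5, 2)
  J8 needs (0, 1, 0, 0) <= (0, 1, 5, 2) -> finishes; pool += (2, 1, 2, 1) = (2, 2, 7, 3)
  J4 needs (2, 0, 6, 3) <= (2, 2, 7, 3) -> finishes; pool += (0, 0, 2, 1) = (2, 2, 9, 4)
  J2 still needs (4, 1, 10, 3) but only (2, 2, 9, 4) is free — short on type-C units and type-A units
  J3 still needs (0, 0, 10, 3) but only (2, 2, 9, 4) is free — short on type-A units
Never able to finish: J2 and J3.


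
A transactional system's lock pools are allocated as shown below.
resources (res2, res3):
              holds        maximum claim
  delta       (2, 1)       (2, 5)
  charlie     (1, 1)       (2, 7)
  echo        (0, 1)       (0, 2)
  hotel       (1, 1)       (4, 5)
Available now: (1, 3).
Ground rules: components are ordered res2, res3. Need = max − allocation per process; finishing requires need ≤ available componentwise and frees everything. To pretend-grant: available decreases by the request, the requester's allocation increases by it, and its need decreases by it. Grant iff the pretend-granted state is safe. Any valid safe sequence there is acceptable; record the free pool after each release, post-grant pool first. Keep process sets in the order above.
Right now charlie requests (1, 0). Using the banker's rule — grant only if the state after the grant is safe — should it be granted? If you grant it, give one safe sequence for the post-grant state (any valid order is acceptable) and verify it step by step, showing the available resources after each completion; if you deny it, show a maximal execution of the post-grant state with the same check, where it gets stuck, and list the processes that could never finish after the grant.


DENY: after the grant no complete ordering would exist.
Key observation: after echo, delta the pool peaks at (2, 5), and each blocked process is short somewhere: charlie on res3; hotel on res2.
Pretend the grant happened; the run echo, delta goes as far as possible. Verifying each step:
  pool = (0, 3)
  echo needs (0, 1) <= (0, 3) -> finishes; pool += (0, 1) = (0, 4)
  delta needs (0, 4) <= (0, 4) -> finishes; pool += (2, 1) = (2, 5)
  blocked: charlie wants (0, 6), pool (2, 5) — not enough res3
  blocked: hotel wants (3, 4), pool (2, 5) — not enough res2
Post-grant, the permanently blocked set is charlie and hotel.


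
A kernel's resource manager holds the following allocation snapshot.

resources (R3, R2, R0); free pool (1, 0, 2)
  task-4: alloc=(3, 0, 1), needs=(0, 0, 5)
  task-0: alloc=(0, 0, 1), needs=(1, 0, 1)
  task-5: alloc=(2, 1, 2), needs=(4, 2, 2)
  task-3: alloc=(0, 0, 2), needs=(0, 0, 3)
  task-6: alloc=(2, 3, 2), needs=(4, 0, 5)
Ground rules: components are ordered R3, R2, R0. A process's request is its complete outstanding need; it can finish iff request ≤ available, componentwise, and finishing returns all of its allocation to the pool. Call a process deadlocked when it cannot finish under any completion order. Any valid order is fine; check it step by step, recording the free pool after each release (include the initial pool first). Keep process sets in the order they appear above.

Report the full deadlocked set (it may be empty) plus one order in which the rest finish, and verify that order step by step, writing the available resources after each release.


The deadlocked set is empty.
Key observation: task-0 fits the free pool immediately, and its release cascades until everyone finishes.
One completion order for the rest: task-0, task-3, task-4, task-6, task-5. Step-by-step check:
  pool = (1, 0, 2)
  task-0 needs (1, 0, 1) <= (1, 0, 2) -> finishes; pool += (0, 0, 1) = (1, 0, 3)
  task-3 needs (0, 0, 3) <= (1, 0, 3) -> finishes; pool += (0, 0, 2) = (1, 0, 5)
  task-4 needs (0, 0, 5) <= (1, 0, 5) -> finishes; pool += (3, 0, 1) = (4, 0, 6)
  task-6 needs (4, 0, 5) <= (4, 0, 6) -> finishes; pool += (2, 3, 2) = (6, 3, 8)
  task-5 needs (4, 2, 2) <= (6, 3, 8) -> finishes; pool += (2, 1, 2) = (8, 4, 10)


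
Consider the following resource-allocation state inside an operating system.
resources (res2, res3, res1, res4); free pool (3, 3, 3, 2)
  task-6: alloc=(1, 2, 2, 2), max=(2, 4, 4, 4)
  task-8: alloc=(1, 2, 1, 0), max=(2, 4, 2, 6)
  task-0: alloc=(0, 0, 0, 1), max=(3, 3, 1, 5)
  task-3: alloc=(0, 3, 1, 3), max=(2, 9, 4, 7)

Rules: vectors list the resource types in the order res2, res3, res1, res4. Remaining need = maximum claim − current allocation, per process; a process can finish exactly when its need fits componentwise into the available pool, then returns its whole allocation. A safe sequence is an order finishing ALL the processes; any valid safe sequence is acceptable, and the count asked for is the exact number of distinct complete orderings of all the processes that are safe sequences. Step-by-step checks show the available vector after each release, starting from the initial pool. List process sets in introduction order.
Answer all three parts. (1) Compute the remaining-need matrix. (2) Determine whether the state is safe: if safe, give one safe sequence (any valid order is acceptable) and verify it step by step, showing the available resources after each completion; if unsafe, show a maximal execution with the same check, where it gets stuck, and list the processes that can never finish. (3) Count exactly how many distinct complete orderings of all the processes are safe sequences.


(1) Remaining need (order res2, res3, res1, res4):
  task-6: (1, 2, 2, 2)
  task-8: (1, 2, 1, 6)
  task-0: (3, 3, 1, 4)
  task-3: (2, 6, 3, 4)
(2) UNSAFE.
Key observation: after task-6, task-0 the pool peaks at (4, 5, 5, 5), and each blocked process is short somewhere: task-8 on res4; task-3 on res3.
A maximal execution: task-6, task-0 — then nothing else fits. Verifying each step:
  pool = (3, 3, 3, 2)
  run task-6 (needs (1, 2, 2, 2), free (3, 3, 3, 2)); after release of (1, 2, 2, 2) the pool is (4, 5, 5, 4)
  run task-0 (needs (3, 3, 1, 4), free (4, 5, 5, 4)); after release of (0, 0, 0, 1) the pool is (4, 5, 5, 5)
  blocked: task-8 wants (1, 2, 1, 6), pool (4, 5, 5, 5) — not enough res4
  blocked: task-3 wants (2, 6, 3, 4), pool (4, 5, 5, 5) — not enough res3
Permanently blocked: task-8 and task-3.
(3) Precisely 0 of the possible complete orderings are safe sequences.


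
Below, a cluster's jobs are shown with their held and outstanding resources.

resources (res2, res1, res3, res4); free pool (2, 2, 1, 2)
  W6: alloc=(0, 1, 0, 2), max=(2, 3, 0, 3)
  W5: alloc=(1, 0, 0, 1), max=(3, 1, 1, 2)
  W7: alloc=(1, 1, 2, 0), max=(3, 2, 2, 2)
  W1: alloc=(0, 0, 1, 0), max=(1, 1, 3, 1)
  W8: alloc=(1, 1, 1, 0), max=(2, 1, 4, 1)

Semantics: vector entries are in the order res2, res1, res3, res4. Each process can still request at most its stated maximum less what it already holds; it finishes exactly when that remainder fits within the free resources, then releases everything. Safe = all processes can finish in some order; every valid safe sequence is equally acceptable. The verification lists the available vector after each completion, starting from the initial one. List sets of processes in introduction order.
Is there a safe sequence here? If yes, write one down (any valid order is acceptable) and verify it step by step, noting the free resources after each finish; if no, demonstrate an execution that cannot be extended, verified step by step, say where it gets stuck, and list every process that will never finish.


SAFE — a valid safe sequence is W6, W7, W1, W5, W8.
Key observation: at W6 the run first touches a limit — (2, 2, 0, 1) against (2, 2, 1, 2), exact on a resource it actually requests.
Walking it through:
  pool = (2, 2, 1, 2)
  W6: need (2, 2, 0, 1) fits (2, 2, 1, 2); releases (0, 1, 0, 2), pool now (2, 3, 1, 4)
  W7: need (2, 1, 0, 2) fits (2, 3, 1, 4); releases (1, 1, 2, 0), pool now (3, 4, 3, 4)
  W1: need (1, 1, 2, 1) fits (3, 4, 3, 4); releases (0, 0, 1, 0), pool now (3, 4, 4, 4)
  W5: need (2, 1, 1, 1) fits (3, 4, 4, 4); releases (1, 0, 0, 1), pool now (4, 4, 4, 5)
  W8: need (1, 0, 3, 1) fits (4, 4, 4, 5); releases (1, 1, 1, 0), pool now (5, 5, 5, 5)


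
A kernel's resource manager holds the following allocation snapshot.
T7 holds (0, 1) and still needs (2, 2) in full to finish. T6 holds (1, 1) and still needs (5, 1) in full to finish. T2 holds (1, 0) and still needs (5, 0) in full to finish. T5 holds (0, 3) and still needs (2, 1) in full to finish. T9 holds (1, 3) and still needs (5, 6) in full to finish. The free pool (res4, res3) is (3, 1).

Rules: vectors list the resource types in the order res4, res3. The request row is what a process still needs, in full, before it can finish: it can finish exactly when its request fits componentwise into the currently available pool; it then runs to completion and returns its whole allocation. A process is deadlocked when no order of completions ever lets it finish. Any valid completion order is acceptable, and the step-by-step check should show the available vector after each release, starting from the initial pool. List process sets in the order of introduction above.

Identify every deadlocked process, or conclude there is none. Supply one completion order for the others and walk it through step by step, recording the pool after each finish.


Deadlocked: T6, T2 and T9.
Key observation: the wall is res4: completing T5, T7 brings the pool only to (3, 5), and all the rest need more.
One completion order for the rest: T5, T7. Verifying each step:
  pool = (3, 1)
  run T5 (needs (2, 1), free (3, 1)); after release of (0, 3) the pool is (3, 4)
  run T7 (needs (2, 2), free (3, 4)); after release of (0, 1) the pool is (3, 5)
The stuck group stays short no matter what:
  T6 cannot run: need (5, 1) vs free (3, 5) (insufficient res4)
  T2 cannot run: need (5, 0) vs free (3, 5) (insufficient res4)
  T9 cannot run: need (5, 6) vs free (3, 5) (insufficient res4 and res3)


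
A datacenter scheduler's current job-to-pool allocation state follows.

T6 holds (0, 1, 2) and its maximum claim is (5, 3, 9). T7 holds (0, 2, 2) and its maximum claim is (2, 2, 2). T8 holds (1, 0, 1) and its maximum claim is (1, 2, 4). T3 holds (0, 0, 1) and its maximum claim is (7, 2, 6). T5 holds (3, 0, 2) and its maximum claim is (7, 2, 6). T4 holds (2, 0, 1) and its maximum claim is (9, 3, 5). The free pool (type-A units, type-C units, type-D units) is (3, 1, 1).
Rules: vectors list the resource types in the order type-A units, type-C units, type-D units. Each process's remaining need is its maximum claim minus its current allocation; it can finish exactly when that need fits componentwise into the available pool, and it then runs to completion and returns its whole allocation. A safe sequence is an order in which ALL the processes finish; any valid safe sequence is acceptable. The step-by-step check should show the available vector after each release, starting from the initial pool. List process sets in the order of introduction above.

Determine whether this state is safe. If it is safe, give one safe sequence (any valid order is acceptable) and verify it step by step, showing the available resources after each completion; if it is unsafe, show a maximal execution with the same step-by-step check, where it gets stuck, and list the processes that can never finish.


SAFE, for example via the order T7, T8, T5, T3, T4, T6.
Key observation: the order's first zero-slack moment is T8 ((0, 2, 3) needed, (3, 3, 3) free — a requested resource with nothing to spare).
Walking it through:
  pool = (3, 1, 1)
  T7 needs (2, 0, 0) <= (3, 1, 1) -> finishes; pool += (0, 2, 2) = (3, 3, 3)
  T8 needs (0, 2, 3) <= (3, 3, 3) -> finishes; pool += (1, 0, 1) = (4, 3, 4)
  T5 needs (4, 2, 4) <= (4, 3, 4) -> finishes; pool += (3, 0, 2) = (7, 3, 6)
  T3 needs (7, 2, 5) <= (7, 3, 6) -> finishes; pool += (0, 0, 1) = (7, 3, 7)
  T4 needs (7, 3, 4) <= (7, 3, 7) -> finishes; pool += (2, 0, 1) = (9, 3, 8)
  T6 needs (5, 2, 7) <= (9, 3, 8) -> finishes; pool += (0, 1, 2) = (9, 4, 10)


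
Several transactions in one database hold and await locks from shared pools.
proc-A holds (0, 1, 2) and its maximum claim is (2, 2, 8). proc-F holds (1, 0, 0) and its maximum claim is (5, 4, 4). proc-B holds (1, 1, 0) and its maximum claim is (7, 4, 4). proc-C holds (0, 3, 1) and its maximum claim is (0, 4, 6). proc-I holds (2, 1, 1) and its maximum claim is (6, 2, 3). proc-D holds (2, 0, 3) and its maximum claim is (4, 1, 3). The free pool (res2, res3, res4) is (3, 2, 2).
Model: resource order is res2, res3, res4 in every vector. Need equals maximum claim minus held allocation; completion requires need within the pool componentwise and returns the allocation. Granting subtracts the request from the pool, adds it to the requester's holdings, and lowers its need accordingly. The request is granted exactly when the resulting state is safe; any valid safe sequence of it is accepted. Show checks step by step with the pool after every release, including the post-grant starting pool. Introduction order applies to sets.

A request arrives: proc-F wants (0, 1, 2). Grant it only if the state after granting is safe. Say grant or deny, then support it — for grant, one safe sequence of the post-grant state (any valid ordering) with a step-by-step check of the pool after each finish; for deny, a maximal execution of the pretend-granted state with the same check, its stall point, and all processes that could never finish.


DENY — the pretend-granted state is unsafe.
Key observation: after proc-D, proc-I the pool peaks at (7, 2, 4), and each blocked process is short somewhere: proc-A on res4; proc-F on res3; proc-B on res3; proc-C on res4.
Pretend the grant happened; the run proc-D, proc-I goes as far as possible. Check, step by step:
  pool = (3, 1, 0)
  proc-D needs (2, 1, 0) <= (3, 1, 0) -> finishes; pool += (2, 0, 3) = (5, 1, 3)
  proc-I needs (4, 1, 2) <= (5, 1, 3) -> finishes; pool += (2, 1, 1) = (7, 2, 4)
  proc-A still needs (2, 1, 6) but only (7, 2, 4) is free — short on res4
  proc-F still needs (4, 3, 2) but only (7, 2, 4) is free — short on res3
  proc-B still needs (6, 3, 4) but only (7, 2, 4) is free — short on res3
  proc-C still needs (0, 1, 5) but only (7, 2, 4) is free — short on res4
Processes that could never finish after the grant: proc-A, proc-F, proc-B and proc-C.


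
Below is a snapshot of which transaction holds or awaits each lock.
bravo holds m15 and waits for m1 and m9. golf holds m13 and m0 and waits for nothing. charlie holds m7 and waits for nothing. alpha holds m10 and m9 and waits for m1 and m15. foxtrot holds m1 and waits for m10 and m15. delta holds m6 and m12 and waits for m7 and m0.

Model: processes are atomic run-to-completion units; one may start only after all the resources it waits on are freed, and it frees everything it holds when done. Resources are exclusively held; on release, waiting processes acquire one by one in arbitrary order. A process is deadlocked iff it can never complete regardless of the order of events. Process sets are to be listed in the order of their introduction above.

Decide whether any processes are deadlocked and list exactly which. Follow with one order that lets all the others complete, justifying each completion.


The deadlocked set is bravo, alpha and foxtrot.
Key observation: the wait chain closes on itself along bravo -> alpha -> bravo; foxtrot is caught in further circular waits.
A valid finishing order for the others: charlie, golf, delta.
Verifying each step:
  charlie: no waits; runs immediately, freeing m7
  golf: no waits; runs immediately, freeing m13 and m0
  delta: everything it awaited (m7 and m0) is free; runs, freeing m6 and m12


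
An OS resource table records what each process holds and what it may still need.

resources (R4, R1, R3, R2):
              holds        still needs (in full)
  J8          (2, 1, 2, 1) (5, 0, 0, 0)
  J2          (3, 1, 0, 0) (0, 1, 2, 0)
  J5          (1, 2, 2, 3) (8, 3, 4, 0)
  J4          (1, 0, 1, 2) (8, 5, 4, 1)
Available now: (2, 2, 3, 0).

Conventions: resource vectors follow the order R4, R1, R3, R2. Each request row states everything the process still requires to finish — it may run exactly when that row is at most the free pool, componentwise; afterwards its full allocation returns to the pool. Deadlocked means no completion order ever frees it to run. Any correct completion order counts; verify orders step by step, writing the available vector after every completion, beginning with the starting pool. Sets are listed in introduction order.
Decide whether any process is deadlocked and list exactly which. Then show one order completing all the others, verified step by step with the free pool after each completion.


Deadlocked: J5 and J4.
Key observation: R4 is the bottleneck — with J2, J8 done the pool holds (7, 4, 5, 1), short of every remaining need.
One completion order for the rest: J2, J8. Verifying each step:
  pool = (2, 2, 3, 0)
  run J2 (needs (0, 1, 2, 0), free (2, 2, 3, 0)); after release of (3, 1, 0, 0) the pool is (5, 3, 3, 0)
  run J8 (needs (5, 0, 0, 0), free (5, 3, 3, 0)); after release of (2, 1, 2, 1) the pool is (7, 4, 5, 1)
None of the blocked processes ever fits:
  blocked: J5 wants (8, 3, 4, 0), pool (7, 4, 5, 1) — not enough R4
  blocked: J4 wants (8, 5, 4, 1), pool (7, 4, 5, 1) — not enough R4 and R1


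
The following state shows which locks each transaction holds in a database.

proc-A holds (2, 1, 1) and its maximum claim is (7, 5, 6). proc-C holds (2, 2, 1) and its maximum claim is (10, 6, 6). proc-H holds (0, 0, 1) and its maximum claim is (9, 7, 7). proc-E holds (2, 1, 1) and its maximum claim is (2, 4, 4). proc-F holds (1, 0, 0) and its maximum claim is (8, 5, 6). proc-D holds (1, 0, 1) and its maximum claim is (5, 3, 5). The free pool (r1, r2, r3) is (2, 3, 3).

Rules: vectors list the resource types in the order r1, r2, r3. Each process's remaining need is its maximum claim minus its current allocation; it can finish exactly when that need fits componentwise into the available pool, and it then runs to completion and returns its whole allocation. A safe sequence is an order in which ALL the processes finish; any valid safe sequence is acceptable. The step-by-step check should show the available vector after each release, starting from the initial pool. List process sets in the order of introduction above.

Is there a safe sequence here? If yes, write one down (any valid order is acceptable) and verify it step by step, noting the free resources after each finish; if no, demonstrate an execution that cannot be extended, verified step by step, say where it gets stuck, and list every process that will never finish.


SAFE — a valid safe sequence is proc-E, proc-D, proc-A, proc-F, proc-C, proc-H.
Key observation: proc-E is the earliest step where a requested resource binds exactly: need (0, 3, 3), pool (2, 3, 3) at its turn.
Verifying each step:
  pool = (2, 3, 3)
  proc-E: need (0, 3, 3) fits (2, 3, 3); releases (2, 1, 1), pool now (4, 4, 4)
  proc-D: need (4, 3, 4) fits (4, 4, 4); releases (1, 0, 1), pool now (5, 4, 5)
  proc-A: need (5, 4, 5) fits (5, 4, 5); releases (2, 1, 1), pool now (7, 5, 6)
  proc-F: need (7, 5, 6) fits (7, 5, 6); releases (1, 0, 0), pool now (8, 5, 6)
  proc-C: need (8, 4, 5) fits (8, 5, 6); releases (2, 2, 1), pool now (10, 7, 7)
  proc-H: need (9, 7, 6) fits (10, 7, 7); releases (0, 0, 1), pool now (10, 7, 8)


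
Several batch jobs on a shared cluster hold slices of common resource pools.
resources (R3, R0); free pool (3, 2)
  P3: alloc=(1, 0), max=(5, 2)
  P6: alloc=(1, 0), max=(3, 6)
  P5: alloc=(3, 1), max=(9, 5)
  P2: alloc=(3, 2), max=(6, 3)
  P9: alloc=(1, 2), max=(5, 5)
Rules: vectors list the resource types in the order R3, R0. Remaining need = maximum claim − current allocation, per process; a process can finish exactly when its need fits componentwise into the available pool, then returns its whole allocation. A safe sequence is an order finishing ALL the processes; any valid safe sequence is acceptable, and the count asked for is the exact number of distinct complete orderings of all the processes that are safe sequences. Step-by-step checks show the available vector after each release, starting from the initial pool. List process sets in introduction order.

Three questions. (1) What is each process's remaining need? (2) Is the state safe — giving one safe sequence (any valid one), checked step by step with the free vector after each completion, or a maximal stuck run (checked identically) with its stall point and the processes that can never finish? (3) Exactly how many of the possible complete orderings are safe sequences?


(1) Need matrix, components ordered R3, R0:
  P3: (4, 2)
  P6: (2, 6)
  P5: (6, 4)
  P2: (3, 1)
  P9: (4, 3)
(2) SAFE, for example via the order P2, P9, P3, P6, P5.
Key observation: the first exact fit in this order is P2 — it needs (3, 1) with (3, 2) free, meeting a requested resource to the last unit.
Verifying each step:
  pool = (3, 2)
  P2 needs (3, 1) <= (3, 2) -> finishes; pool += (3, 2) = (6, 4)
  P9 needs (4, 3) <= (6, 4) -> finishes; pool += (1, 2) = (7, 6)
  P3 needs (4, 2) <= (7, 6) -> finishes; pool += (1, 0) = (8, 6)
  P6 needs (2, 6) <= (8, 6) -> finishes; pool += (1, 0) = (9, 6)
  P5 needs (6, 4) <= (9, 6) -> finishes; pool += (3, 1) = (12, 7)
(3) The exact count: 12 of the possible complete orderings are safe sequences.


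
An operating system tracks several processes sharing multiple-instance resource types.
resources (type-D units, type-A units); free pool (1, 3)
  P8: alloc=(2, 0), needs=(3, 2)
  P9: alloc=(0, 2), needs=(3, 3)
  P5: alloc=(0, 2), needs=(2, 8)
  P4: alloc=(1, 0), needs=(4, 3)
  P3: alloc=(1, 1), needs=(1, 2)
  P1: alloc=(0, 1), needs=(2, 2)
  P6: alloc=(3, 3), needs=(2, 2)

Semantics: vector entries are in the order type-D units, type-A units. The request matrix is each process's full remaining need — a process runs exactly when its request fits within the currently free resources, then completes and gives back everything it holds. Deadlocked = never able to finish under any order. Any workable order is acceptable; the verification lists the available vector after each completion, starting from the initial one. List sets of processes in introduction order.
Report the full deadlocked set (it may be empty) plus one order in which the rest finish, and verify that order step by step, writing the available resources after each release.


Nothing here is deadlocked.
Key observation: no deadlock: P3 fits now, and the freed resources carry the rest through.
One completion order for the rest: P3, P1, P6, P4, P8, P5, P9. Walking it through:
  pool = (1, 3)
  run P3 (needs (1, 2), free (1, 3)); after release of (1, 1) the pool is (2, 4)
  run P1 (needs (2, 2), free (2, 4)); after release of (0, 1) the pool is (2, 5)
  run P6 (needs (2, 2), free (2, 5)); after release of (3, 3) the pool is (5, 8)
  run P4 (needs (4, 3), free (5, 8)); after release of (1, 0) the pool is (6, 8)
  run P8 (needs (3, 2), free (6, 8)); after release of (2, 0) the pool is (8, 8)
  run P5 (needs (2, 8), free (8, 8)); after release of (0, 2) the pool is (8, 10)
  run P9 (needs (3, 3), free (8, 10)); after release of (0, 2) the pool is (8, 12)


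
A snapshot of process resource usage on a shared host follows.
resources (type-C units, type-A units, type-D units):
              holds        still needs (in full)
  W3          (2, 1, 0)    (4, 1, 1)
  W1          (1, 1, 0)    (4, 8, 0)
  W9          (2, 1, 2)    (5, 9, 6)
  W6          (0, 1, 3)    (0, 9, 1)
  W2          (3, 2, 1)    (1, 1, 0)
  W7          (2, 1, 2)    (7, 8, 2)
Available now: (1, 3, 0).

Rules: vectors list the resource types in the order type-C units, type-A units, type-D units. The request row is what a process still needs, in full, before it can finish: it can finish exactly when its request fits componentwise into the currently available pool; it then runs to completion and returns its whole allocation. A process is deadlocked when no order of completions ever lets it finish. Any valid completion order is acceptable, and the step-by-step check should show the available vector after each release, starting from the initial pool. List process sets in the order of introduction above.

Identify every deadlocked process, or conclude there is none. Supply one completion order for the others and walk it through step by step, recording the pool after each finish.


Deadlocked set: W1, W9, W6 and W7.
Key observation: after W2, W3 complete, (6, 6, 1) is the best the pool ever gets, yet each leftover process wants more type-A units.
The rest can finish in the order W2, W3. Verifying each step:
  pool = (1, 3, 0)
  W2 needs (1, 1, 0) <= (1, 3, 0) -> finishes; pool += (3, 2, 1) = (4, 5, 1)
  W3 needs (4, 1, 1) <= (4, 5, 1) -> finishes; pool += (2, 1, 0) = (6, 6, 1)
The stuck group stays short no matter what:
  W1 still needs (4, 8, 0) but only (6, 6, 1) is free — short on type-A units
  W9 still needs (5, 9, 6) but only (6, 6, 1) is free — short on type-A units and type-D units
  W6 still needs (0, 9, 1) but only (6, 6, 1) is free — short on type-A units
  W7 still needs (7, 8, 2) but only (6, 6, 1) is free — short on type-C units, type-A units and type-D units


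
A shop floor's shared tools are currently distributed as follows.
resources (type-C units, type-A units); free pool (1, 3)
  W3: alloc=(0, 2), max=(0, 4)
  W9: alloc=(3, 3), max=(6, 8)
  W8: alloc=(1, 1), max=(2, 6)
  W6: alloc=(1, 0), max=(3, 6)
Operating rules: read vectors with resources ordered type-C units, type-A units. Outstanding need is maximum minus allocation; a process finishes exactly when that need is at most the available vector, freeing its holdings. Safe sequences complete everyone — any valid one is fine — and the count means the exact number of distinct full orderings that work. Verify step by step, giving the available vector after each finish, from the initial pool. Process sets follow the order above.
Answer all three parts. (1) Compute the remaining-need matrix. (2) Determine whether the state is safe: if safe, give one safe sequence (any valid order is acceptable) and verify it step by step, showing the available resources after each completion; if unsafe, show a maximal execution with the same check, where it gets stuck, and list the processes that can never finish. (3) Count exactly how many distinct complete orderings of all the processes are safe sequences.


(1) Need matrix, components ordered type-C units, type-A units:
  W3: (0, 2)
  W9: (3, 5)
  W8: (1, 5)
  W6: (2, 6)
(2) SAFE. One safe sequence: W3, W8, W6, W9.
Key observation: W8 marks the first exact bind of the order: its need (1, 5) fits the free (1, 5) with zero slack on a requested resource.
Verifying each step:
  pool = (1, 3)
  run W3 (needs (0, 2), free (1, 3)); after release of (0, 2) the pool is (1, 5)
  run W8 (needs (1, 5), free (1, 5)); after release of (1, 1) the pool is (2, 6)
  run W6 (needs (2, 6), free (2, 6)); after release of (1, 0) the pool is (3, 6)
  run W9 (needs (3, 5), free (3, 6)); after release of (3, 3) the pool is (6, 9)
(3) The exact count: 1 of the possible complete orderings is a safe sequence.


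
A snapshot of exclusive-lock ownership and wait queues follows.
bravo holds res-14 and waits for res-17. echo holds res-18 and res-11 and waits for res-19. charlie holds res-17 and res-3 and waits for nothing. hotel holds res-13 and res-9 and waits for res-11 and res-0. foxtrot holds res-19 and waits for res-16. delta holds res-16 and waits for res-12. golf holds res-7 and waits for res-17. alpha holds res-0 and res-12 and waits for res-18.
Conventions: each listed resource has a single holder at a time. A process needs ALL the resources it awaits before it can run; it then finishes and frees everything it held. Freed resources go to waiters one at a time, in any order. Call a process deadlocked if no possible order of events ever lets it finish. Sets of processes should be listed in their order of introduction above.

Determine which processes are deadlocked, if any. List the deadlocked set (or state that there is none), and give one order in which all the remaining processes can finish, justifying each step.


Deadlocked: echo, hotel, foxtrot, delta and alpha.
Key observation: the knot is the closed ring of waits echo -> foxtrot -> delta -> alpha -> echo; hotel waits into the deadlock from upstream.
The rest can finish in the order charlie, golf, bravo.
Check, step by step:
  run charlie (it waits on nothing); releases res-17 and res-3
  run golf (all its waits — res-17 — are resolved); releases res-7
  run bravo (all its waits — res-17 — are resolved); releases res-14


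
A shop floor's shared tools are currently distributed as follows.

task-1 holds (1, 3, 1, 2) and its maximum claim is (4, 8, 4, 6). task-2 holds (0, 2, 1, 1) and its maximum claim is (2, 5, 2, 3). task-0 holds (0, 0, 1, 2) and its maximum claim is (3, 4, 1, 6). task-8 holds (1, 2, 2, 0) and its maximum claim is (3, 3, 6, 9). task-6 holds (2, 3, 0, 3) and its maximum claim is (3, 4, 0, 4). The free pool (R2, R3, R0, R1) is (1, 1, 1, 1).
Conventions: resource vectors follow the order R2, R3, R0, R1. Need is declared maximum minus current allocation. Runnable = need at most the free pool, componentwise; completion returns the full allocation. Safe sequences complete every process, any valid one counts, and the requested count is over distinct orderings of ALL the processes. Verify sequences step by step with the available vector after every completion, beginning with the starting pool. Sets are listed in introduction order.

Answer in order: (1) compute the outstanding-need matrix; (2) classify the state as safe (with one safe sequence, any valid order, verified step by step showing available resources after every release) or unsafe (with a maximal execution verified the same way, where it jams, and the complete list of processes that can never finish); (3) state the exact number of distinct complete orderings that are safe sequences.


(1) Need matrix, components ordered R2, R3, R0, R1:
  task-1: (3, 5, 3, 4)
  task-2: (2, 3, 1, 2)
  task-0: (3, 4, 0, 4)
  task-8: (2, 1, 4, 9)
  task-6: (1, 1, 0, 1)
(2) SAFE, for example via the order task-6, task-0, task-2, task-1, task-8.
Key observation: task-6 is the earliest step where a requested resource binds exactly: need (1, 1, 0, 1), pool (1, 1, 1, 1) at its turn.
Step-by-step check:
  pool = (1, 1, 1, 1)
  run task-6 (needs (1, 1, 0, 1), free (1, 1, 1, 1)); after release of (2, 3, 0, 3) the pool is (3, 4, 1, 4)
  run task-0 (needs (3, 4, 0, 4), free (3, 4, 1, 4)); after release of (0, 0, 1, 2) the pool is (3, 4, 2, 6)
  run task-2 (needs (2, 3, 1, 2), free (3, 4, 2, 6)); after release of (0, 2, 1, 1) the pool is (3, 6, 3, 7)
  run task-1 (needs (3, 5, 3, 4), free (3, 6, 3, 7)); after release of (1, 3, 1, 2) the pool is (4, 9, 4, 9)
  run task-8 (needs (2, 1, 4, 9), free (4, 9, 4, 9)); after release of (1, 2, 2, 0) the pool is (5, 11, 6, 9)
(3) Exactly 2 of the possible complete orderings are safe sequences.


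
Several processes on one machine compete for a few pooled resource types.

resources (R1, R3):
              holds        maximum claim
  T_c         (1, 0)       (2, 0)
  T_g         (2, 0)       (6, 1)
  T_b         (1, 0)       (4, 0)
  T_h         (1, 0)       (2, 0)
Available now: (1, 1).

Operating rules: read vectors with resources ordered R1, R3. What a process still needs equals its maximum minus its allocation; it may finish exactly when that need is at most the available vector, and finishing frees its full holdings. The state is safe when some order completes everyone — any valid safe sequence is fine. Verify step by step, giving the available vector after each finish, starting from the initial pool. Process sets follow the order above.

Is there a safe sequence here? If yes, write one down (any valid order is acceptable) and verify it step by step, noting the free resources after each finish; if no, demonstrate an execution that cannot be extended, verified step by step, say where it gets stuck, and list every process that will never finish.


SAFE, for example via the order T_c, T_h, T_b, T_g.
Key observation: T_c is the earliest step where a requested resource binds exactly: need (1, 0), pool (1, 1) at its turn.
Check, step by step:
  pool = (1, 1)
  T_c needs (1, 0) <= (1, 1) -> finishes; pool += (1, 0) = (2, 1)
  T_h needs (1, 0) <= (2, 1) -> finishes; pool += (1, 0) = (3, 1)
  T_b needs (3, 0) <= (3, 1) -> finishes; pool += (1, 0) = (4, 1)
  T_g needs (4, 1) <= (4, 1) -> finishes; pool += (2, 0) = (6, 1)
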